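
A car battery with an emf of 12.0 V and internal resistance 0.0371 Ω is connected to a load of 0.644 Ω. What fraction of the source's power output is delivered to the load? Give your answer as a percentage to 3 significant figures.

Both r and R carry the same current, so the power split is just the resistance split: η = R/(R+r).
η = R / (R + r) = 0.644 / (0.644 + 0.0371) = 0.9455

94.6 %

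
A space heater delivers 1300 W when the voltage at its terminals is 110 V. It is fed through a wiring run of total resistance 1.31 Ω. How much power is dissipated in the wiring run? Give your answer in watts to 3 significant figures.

The wiring run is a series resistance carrying the load current; its dissipation is I²R_line.
I = P / V = 1300 / 110 = 11.82 A through the wiring run.
P_line = I² R_line = (11.82)² × 1.31 = 183.0 W

183 W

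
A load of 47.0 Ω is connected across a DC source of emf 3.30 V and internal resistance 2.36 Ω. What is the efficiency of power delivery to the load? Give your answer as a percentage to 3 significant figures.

95.2 %

Efficiency is P_load / P_total. With a series r and R sharing the same I, P = I²R for each, so η = R/(R+r).
η = R / (R + r) = 47.0 / (47.0 + 2.36) = 0.9522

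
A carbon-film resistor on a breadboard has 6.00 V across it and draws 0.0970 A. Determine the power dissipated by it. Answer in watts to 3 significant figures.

Since both terminal voltage and current are stated, P = V I gives the power in one step.
P = 6.00 V × 0.09700 A = 0.5820 W

0.582 W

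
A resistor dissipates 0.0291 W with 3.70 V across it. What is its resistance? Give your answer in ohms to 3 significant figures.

470 Ω

Rearranging the power relation for the two known quantities gives R = V² / P.
R = (3.70)² / 0.0291 = 470.4 Ω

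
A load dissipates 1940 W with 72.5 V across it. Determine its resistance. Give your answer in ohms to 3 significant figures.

Inverting the appropriate power form: R = V² / P.
R = (72.5)² / 1940 = 2.709 Ω

2.71 Ω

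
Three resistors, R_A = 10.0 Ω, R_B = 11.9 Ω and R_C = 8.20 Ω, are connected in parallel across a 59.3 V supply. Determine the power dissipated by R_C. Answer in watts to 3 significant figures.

429 W

Each parallel branch sees the full supply voltage, so P = V²/R applies directly to the target branch.
P_R_C = V² / R_C = (59.3)² / 8.20 Ω = 428.8 W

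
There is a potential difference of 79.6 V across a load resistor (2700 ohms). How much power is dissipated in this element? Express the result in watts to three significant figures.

2.35 W

V and R are stated; P = V²/R avoids computing the current.
P = (79.6 V)² / 2700 Ω = 2.347 W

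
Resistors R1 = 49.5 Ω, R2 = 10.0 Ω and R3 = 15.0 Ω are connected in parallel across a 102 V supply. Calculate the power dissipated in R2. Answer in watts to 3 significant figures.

Every branch has 102 V across it, so for R2 the power is simply V²/R.
P_R2 = V² / R2 = (102)² / 10.0 Ω = 1040 W

1040 W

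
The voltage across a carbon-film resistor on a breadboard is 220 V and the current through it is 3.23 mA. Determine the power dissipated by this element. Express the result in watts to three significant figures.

0.711 W

V and I are known directly — P = V I, no intermediate step needed.
P = 220 V × 0.003230 A = 0.7106 W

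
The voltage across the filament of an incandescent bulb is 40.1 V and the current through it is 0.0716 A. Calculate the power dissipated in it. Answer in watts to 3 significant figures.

2.87 W

Since both terminal voltage and current are stated, P = V I gives the power in one step.
P = 40.1 V × 0.07160 A = 2.871 W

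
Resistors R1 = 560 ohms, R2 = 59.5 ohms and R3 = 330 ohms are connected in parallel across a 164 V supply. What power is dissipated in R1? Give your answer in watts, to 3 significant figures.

The supply voltage appears across each parallel branch — just use P = V²/R1.
P_R1 = V² / R1 = (164)² / 560 Ω = 48.03 W

48.0 W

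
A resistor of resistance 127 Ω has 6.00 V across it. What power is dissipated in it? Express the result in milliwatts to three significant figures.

283 mW

We know the drop across the element and its resistance — P = V²/R, one step.
P = (6.00 V)² / 127 Ω = 0.2835 W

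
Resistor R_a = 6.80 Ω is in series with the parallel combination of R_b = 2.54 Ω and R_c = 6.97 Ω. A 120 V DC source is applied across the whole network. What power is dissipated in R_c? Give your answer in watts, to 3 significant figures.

Reduce the parallel pair to R_p first; the network is then a simple series string.
R_p = (2.54×6.97)/(2.54+6.97) = 1.862 Ω
R_total = 6.80 + 1.862 = 8.662 Ω
I = V / R_total = 120 / 8.662 = 13.85 A
Voltage across the parallel pair: V_p = I × R_p = 13.85 × 1.862 = 25.79 V
With V_p across R_c, its power is V_p²/R_c.
P_R_c = (25.79)² / 6.97 = 95.43 W

95.4 W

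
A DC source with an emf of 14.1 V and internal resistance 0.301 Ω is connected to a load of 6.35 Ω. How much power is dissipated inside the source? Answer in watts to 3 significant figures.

r is in series with the load, so it carries the full circuit current — the loss in it is I²r.
I = ε / (r + R) = 14.1 / (0.301 + 6.35) = 2.120 A
P_int = I² r = (2.120)² × 0.301 = 1.353 W

1.35 W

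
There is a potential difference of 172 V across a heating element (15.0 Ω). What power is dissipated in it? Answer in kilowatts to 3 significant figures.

1.97 kW

We know the drop across the element and its resistance — P = V²/R, one step.
P = (172 V)² / 15.0 Ω = 1972 W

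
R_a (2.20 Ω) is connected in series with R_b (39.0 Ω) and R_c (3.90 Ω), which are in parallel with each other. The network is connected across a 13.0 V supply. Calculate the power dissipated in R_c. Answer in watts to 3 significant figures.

First combine the parallel branches into one equivalent R_p, then R_a + R_p is a series pair.
R_p = (39.0×3.90)/(39.0+3.90) = 3.545 Ω
R_total = 2.20 + 3.545 = 5.745 Ω
I = V / R_total = 13.0 / 5.745 = 2.263 A
Voltage across the parallel pair: V_p = I × R_p = 2.263 × 3.545 = 8.022 V
R_c sees V_p directly, so P = V_p² / R_c.
P_R_c = (8.022)² / 3.90 = 16.50 W

16.5 W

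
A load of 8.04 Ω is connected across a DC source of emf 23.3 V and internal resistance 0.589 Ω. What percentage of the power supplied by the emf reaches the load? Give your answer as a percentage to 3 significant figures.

93.2 %

η = P_load/(P_load+P_int) = I²R/(I²R+I²r) = R/(R+r) — the I² cancels for series elements.
η = R / (R + r) = 8.04 / (8.04 + 0.589) = 0.9317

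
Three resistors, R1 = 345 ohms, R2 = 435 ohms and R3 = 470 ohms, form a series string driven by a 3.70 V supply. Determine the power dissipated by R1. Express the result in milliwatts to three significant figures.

3.02 mW

In a series string the same current flows through every resistor — find that current, then P = I²R for the one we want.
R_total = 345 + 435 + 470 = 1250 Ω
I = V / R_total = 3.70 / 1250 = 0.002960 A
P_R1 = I² × R1 = (0.002960)² × 345 = 0.003023 W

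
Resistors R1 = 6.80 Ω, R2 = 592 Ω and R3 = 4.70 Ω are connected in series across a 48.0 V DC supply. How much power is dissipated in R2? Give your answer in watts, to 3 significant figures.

Every series element carries the same I. Get I from the total resistance, then P = I² × R2.
R_total = 6.80 + 592 + 4.70 = 603.5 Ω
I = V / R_total = 48.0 / 603.5 = 0.07954 A
P_R2 = I² × R2 = (0.07954)² × 592 = 3.745 W

3.74 W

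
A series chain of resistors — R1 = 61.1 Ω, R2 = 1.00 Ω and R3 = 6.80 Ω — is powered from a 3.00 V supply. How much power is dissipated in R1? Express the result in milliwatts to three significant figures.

116 mW

Every series element carries the same I. Get I from the total resistance, then P = I² × R1.
R_total = 61.1 + 1.00 + 6.80 = 68.90 Ω
I = V / R_total = 3.00 / 68.90 = 0.04354 A
P_R1 = I² × R1 = (0.04354)² × 61.1 = 0.1158 W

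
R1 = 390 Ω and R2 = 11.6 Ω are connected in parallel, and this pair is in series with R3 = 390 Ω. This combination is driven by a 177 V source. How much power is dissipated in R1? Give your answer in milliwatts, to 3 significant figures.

63.3 mW

Combine R1 and R2 into their parallel equivalent first, reducing the network to two series resistors.
R_p = (390×11.6)/(390+11.6) = 11.26 Ω
R_total = R_p + 390 = 11.26 + 390 = 401.3 Ω
I = V / R_total = 177 / 401.3 = 0.4411 A
Voltage across the parallel pair: V_p = I × R_p = 0.4411 × 11.26 = 4.969 V
Use P = V²/R for R1 with V = V_p.
P_R1 = (4.969)² / 390 = 0.06331 W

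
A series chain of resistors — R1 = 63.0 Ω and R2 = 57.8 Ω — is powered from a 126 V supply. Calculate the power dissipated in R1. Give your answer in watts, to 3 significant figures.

Since the resistors are in series they all carry the loop current I = V/R_total; the power in any one is I²R.
R_total = 63.0 + 57.8 = 120.8 Ω
I = V / R_total = 126 / 120.8 = 1.043 A
P_R1 = I² × R1 = (1.043)² × 63.0 = 68.54 W

68.5 W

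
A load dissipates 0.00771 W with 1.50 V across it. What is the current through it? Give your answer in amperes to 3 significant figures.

0.00514 A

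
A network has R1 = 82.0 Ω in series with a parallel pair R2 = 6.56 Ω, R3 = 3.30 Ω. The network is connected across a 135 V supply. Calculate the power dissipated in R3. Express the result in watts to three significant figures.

3.76 W

First combine the parallel branches into one equivalent R_p, then R1 + R_p is a series pair.
R_p = (6.56×3.30)/(6.56+3.30) = 2.196 Ω
R_total = 82.0 + 2.196 = 84.20 Ω
I = V / R_total = 135 / 84.20 = 1.603 A
Voltage across the parallel pair: V_p = I × R_p = 1.603 × 2.196 = 3.520 V
With V_p across R3, its power is V_p²/R3.
P_R3 = (3.520)² / 3.30 = 3.755 W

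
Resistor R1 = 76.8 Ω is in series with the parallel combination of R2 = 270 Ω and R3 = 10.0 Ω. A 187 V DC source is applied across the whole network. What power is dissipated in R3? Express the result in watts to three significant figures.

Reduce the parallel pair to R_p first; the network is then a simple series string.
R_p = (270×10.0)/(270+10.0) = 9.643 Ω
R_total = 76.8 + 9.643 = 86.44 Ω
I = V / R_total = 187 / 86.44 = 2.163 A
Voltage across the parallel pair: V_p = I × R_p = 2.163 × 9.643 = 20.86 V
R3 is across V_p, so use P = V²/R for that branch.
P_R3 = (20.86)² / 10.0 = 43.51 W

43.5 W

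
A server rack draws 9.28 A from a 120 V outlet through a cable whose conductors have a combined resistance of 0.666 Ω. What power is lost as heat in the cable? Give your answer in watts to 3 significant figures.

The cable and load are in series, so the same current flows in both; the loss is I²R_line.
The cable carries the full 9.28 A.
P_line = I² R_line = (9.280)² × 0.666 = 57.35 W

57.4 W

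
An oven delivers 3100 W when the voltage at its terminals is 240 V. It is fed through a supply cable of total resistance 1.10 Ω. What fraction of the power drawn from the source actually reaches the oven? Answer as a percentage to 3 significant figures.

I = P / V = 3100 / 240 = 12.92 A through the supply cable.
P_line = I² R_line = (12.92)² × 1.10 = 183.5 W
P_source = P_load + P_line = 3100 + 183.5 = 3284 W
η = P_load / P_source = 3100 / 3284 = 0.9441

94.4 %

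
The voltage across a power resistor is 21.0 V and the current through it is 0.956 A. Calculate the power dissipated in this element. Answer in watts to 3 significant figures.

Since both terminal voltage and current are stated, P = V I gives the power in one step.
P = 21.0 V × 0.9560 A = 20.08 W

20.1 W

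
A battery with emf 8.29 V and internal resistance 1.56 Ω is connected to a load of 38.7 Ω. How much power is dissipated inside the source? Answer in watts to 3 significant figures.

0.0661 W

The internal resistance carries the same current as the load; P_int = I²r.
I = ε / (r + R) = 8.29 / (1.56 + 38.7) = 0.2059 A
P_int = I² r = (0.2059)² × 1.56 = 0.06614 W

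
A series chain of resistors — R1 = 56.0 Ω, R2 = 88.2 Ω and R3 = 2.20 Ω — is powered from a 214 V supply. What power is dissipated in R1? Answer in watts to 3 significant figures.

120 W

In a series string the same current flows through every resistor — find that current, then P = I²R for the one we want.
R_total = 56.0 + 88.2 + 2.20 = 146.4 Ω
I = V / R_total = 214 / 146.4 = 1.462 A
P_R1 = I² × R1 = (1.462)² × 56.0 = 119.7 W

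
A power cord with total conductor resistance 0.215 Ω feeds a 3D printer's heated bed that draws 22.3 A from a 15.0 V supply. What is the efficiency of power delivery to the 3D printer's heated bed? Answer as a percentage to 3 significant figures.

68.0 %

The power cord carries the full 22.3 A.
P_line = I² R_line = (22.30)² × 0.215 = 106.9 W
P_source = V I = 15.0 × 22.30 = 334.5 W; P_load = 227.6 W
η = P_load / P_source = 227.6 / 334.5 = 0.6804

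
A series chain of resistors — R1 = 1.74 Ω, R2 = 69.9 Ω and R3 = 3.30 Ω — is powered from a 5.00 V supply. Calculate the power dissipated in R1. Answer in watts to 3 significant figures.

0.00775 W

Since the resistors are in series they all carry the loop current I = V/R_total; the power in any one is I²R.
R_total = 1.74 + 69.9 + 3.30 = 74.94 Ω
I = V / R_total = 5.00 / 74.94 = 0.06672 A
P_R1 = I² × R1 = (0.06672)² × 1.74 = 0.007746 W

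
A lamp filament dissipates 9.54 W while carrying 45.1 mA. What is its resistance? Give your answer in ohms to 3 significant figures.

4690 Ω

From P = V I = I²R = V²/R, with the two given quantities we get R = P / I².
R = 9.54 / (0.04510)² = 4690 Ω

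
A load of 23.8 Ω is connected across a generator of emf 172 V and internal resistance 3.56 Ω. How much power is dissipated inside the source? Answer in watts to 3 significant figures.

141 W

The internal resistance carries the same current as the load; P_int = I²r.
I = ε / (r + R) = 172 / (3.56 + 23.8) = 6.287 A
P_int = I² r = (6.287)² × 3.56 = 140.7 W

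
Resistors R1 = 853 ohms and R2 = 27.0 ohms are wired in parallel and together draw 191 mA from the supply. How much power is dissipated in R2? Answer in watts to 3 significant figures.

The branches share the same voltage, but only the total current is given — find V from the equivalent resistance first.
1/R_eq = 1/853 + 1/27.0 ⇒ R_eq = 26.17 Ω
V = I_total × R_eq = 0.1910 × 26.17 = 4.999 V
P_R2 = V² / R2 = (4.999)² / 27.0 = 0.9255 W

0.925 W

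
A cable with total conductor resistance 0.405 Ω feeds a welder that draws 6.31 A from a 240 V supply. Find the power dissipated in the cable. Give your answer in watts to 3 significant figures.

Only the current and the line resistance are needed for the I²R loss.
The cable carries the full 6.31 A.
P_line = I² R_line = (6.310)² × 0.405 = 16.13 W

16.1 W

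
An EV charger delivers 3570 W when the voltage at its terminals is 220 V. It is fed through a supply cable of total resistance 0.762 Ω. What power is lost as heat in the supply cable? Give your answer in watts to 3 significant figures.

201 W

Line loss is just I²R for the cable — we know both I and R_line directly.
I = P / V = 3570 / 220 = 16.23 A through the supply cable.
P_line = I² R_line = (16.23)² × 0.762 = 200.7 W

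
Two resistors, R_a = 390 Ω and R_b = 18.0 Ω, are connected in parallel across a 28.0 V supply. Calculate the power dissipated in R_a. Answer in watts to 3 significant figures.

2.01 W

Every branch has 28.0 V across it, so for R_a the power is simply V²/R.
P_R_a = V² / R_a = (28.0)² / 390 Ω = 2.010 W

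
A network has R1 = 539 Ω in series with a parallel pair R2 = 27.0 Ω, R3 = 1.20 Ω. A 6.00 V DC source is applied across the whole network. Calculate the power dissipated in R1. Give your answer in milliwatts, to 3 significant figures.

66.5 mW

Reduce the parallel pair to R_p first; the network is then a simple series string.
R_p = (27.0×1.20)/(27.0+1.20) = 1.149 Ω
R_total = 539 + 1.149 = 540.1 Ω
I = V / R_total = 6.00 / 540.1 = 0.01111 A
R1 carries the full series current, so P = I²R.
P_R1 = (0.01111)² × 539 = 0.06651 W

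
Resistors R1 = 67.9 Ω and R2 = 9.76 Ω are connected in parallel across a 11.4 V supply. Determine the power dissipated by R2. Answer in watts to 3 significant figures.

The supply voltage appears across each parallel branch — just use P = V²/R2.
P_R2 = V² / R2 = (11.4)² / 9.76 Ω = 13.32 W

13.3 W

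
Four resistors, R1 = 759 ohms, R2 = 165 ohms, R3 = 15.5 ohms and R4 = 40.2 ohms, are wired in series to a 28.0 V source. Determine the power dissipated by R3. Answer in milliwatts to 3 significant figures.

12.7 mW

Series elements share the same current, so find I first, then use P = I²R.
R_total = 759 + 165 + 15.5 + 40.2 = 979.7 Ω
I = V / R_total = 28.0 / 979.7 = 0.02858 A
P_R3 = I² × R3 = (0.02858)² × 15.5 = 0.01266 W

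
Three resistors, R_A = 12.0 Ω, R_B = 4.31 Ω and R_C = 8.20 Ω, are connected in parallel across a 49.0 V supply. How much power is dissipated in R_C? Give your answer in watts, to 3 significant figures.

Parallel branches share the same voltage; P = V²/R gives the branch power in one step.
P_R_C = V² / R_C = (49.0)² / 8.20 Ω = 292.8 W

293 W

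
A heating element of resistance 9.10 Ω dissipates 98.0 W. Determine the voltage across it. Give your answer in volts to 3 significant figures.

29.9 V

From P = V I = I²R = V²/R, with the two given quantities we get V = √(P R).
V = √(98.0 × 9.10) = 29.86 V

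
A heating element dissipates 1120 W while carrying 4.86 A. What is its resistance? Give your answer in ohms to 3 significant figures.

47.4 Ω

Inverting the appropriate power form: R = P / I².
R = 1120 / (4.860)² = 47.42 Ω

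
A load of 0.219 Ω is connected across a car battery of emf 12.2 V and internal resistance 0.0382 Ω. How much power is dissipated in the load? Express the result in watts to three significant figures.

493 W

Find the circuit current first, then P = I²R for the load (series elements share I).
I = ε / (r + R) = 12.2 / (0.0382 + 0.219) = 47.43 A
P_load = I² R = (47.43)² × 0.219 = 492.7 W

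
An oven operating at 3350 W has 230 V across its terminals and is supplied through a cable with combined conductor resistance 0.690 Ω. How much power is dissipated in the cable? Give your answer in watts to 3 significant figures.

146 W

Line loss is just I²R for the cable — we know both I and R_line directly.
I = P / V = 3350 / 230 = 14.57 A through the cable.
P_line = I² R_line = (14.57)² × 0.690 = 146.4 W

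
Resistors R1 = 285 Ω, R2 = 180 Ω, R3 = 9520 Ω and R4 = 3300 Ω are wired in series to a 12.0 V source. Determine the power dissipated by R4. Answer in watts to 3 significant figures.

0.00269 W

The current is common to all series resistors; compute it, then apply P = I²R for the target.
R_total = 285 + 180 + 9520 + 3300 = 13280 Ω
I = V / R_total = 12.0 / 13280 = 0.0009033 A
P_R4 = I² × R4 = (0.0009033)² × 3300 = 0.002692 W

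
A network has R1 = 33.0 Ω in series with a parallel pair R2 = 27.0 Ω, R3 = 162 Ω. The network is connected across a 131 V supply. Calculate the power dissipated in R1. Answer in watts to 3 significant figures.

First combine the parallel branches into one equivalent R_p, then R1 + R_p is a series pair.
R_p = (27.0×162)/(27.0+162) = 23.14 Ω
R_total = 33.0 + 23.14 = 56.14 Ω
I = V / R_total = 131 / 56.14 = 2.333 A
R1 carries the full series current, so P = I²R.
P_R1 = (2.333)² × 33.0 = 179.7 W

180 W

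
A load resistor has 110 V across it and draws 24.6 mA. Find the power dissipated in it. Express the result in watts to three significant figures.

Since both terminal voltage and current are stated, P = V I gives the power in one step.
P = 110 V × 0.02460 A = 2.706 W

2.71 W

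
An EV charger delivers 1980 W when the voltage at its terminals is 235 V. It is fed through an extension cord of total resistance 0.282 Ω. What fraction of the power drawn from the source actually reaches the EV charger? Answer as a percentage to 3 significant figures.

99.0 %

I = P / V = 1980 / 235 = 8.426 A through the extension cord.
P_line = I² R_line = (8.426)² × 0.282 = 20.02 W
P_source = P_load + P_line = 1980 + 20.02 = 2000 W
η = P_load / P_source = 1980 / 2000 = 0.9900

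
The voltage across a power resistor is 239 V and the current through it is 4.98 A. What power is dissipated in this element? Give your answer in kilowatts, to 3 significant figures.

V and I are known directly — P = V I, no intermediate step needed.
P = 239 V × 4.980 A = 1190 W

1.19 kW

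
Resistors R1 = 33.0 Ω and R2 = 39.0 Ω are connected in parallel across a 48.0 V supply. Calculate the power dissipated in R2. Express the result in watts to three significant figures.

59.1 W

R2 sits directly across the source, so P = V²/R with V = 48.0 V.
P_R2 = V² / R2 = (48.0)² / 39.0 Ω = 59.08 W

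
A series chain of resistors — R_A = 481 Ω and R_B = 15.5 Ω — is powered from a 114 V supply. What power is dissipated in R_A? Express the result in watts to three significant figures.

Every series element carries the same I. Get I from the total resistance, then P = I² × R_A.
R_total = 481 + 15.5 = 496.5 Ω
I = V / R_total = 114 / 496.5 = 0.2296 A
P_R_A = I² × R_A = (0.2296)² × 481 = 25.36 W

25.4 W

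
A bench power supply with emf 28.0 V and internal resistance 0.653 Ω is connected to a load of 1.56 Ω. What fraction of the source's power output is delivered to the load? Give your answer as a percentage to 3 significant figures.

70.5 %

The source delivers εI, of which I²R reaches the load and I²r is lost; since I is common, η = R/(R+r).
η = R / (R + r) = 1.56 / (1.56 + 0.653) = 0.7049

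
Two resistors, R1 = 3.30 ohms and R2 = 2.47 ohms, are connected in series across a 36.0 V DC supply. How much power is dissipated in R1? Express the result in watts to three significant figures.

128 W

Series elements share the same current, so find I first, then use P = I²R.
R_total = 3.30 + 2.47 = 5.770 Ω
I = V / R_total = 36.0 / 5.770 = 6.239 A
P_R1 = I² × R1 = (6.239)² × 3.30 = 128.5 W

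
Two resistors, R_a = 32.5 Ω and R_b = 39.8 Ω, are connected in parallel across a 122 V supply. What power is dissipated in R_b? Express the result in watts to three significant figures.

374 W

Each parallel branch sees the full supply voltage, so P = V²/R applies directly to the target branch.
P_R_b = V² / R_b = (122)² / 39.8 Ω = 374.0 W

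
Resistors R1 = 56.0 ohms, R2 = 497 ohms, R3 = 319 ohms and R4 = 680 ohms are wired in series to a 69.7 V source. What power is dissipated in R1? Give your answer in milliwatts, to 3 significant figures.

113 mW

Series elements share the same current, so find I first, then use P = I²R.
R_total = 56.0 + 497 + 319 + 680 = 1552 Ω
I = V / R_total = 69.7 / 1552 = 0.04491 A
P_R1 = I² × R1 = (0.04491)² × 56.0 = 0.1129 W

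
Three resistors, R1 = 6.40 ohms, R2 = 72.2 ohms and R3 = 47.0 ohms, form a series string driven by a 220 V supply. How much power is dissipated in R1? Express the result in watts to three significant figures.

In a series string the same current flows through every resistor — find that current, then P = I²R for the one we want.
R_total = 6.40 + 72.2 + 47.0 = 125.6 Ω
I = V / R_total = 220 / 125.6 = 1.752 A
P_R1 = I² × R1 = (1.752)² × 6.40 = 19.64 W

19.6 W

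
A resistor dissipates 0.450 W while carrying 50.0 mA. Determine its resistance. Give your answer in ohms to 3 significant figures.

The two known quantities fix the third via R = P / I².
R = 0.450 / (0.05000)² = 180.0 Ω

180 Ω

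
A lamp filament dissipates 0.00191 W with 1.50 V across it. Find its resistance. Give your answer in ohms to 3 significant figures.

From P = V I = I²R = V²/R, with the two given quantities we get R = V² / P.
R = (1.50)² / 0.00191 = 1178 Ω

1180 Ω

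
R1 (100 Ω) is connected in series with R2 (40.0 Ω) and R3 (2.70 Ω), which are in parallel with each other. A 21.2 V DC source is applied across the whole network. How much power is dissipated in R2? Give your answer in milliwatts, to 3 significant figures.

First combine the parallel branches into one equivalent R_p, then R1 + R_p is a series pair.
R_p = (40.0×2.70)/(40.0+2.70) = 2.529 Ω
R_total = 100 + 2.529 = 102.5 Ω
I = V / R_total = 21.2 / 102.5 = 0.2068 A
Voltage across the parallel pair: V_p = I × R_p = 0.2068 × 2.529 = 0.5230 V
With V_p across R2, its power is V_p²/R2.
P_R2 = (0.5230)² / 40.0 = 0.006838 W

6.84 mW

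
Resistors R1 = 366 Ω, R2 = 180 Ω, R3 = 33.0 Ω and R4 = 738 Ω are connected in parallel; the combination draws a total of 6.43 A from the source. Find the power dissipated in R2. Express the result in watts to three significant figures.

144 W

We need the common branch voltage; get it from I_total × R_eq, then P = V²/R for the branch.
1/R_eq = 1/366 + 1/180 + 1/33.0 + 1/738 ⇒ R_eq = 25.03 Ω
V = I_total × R_eq = 6.430 × 25.03 = 161.0 V
P_R2 = V² / R2 = (161.0)² / 180 = 143.9 W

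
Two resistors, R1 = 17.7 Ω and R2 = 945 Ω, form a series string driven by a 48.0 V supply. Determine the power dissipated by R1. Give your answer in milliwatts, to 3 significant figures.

Since the resistors are in series they all carry the loop current I = V/R_total; the power in any one is I²R.
R_total = 17.7 + 945 = 962.7 Ω
I = V / R_total = 48.0 / 962.7 = 0.04986 A
P_R1 = I² × R1 = (0.04986)² × 17.7 = 0.04400 W

44.0 mW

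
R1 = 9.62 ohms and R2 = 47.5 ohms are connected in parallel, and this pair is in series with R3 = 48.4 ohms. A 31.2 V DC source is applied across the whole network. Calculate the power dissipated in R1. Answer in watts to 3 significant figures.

2.04 W

Reduce the parallel combination to a single R_p; the circuit then becomes R_p in series with the remaining resistor.
R_p = (9.62×47.5)/(9.62+47.5) = 8.000 Ω
R_total = R_p + 48.4 = 8.000 + 48.4 = 56.40 Ω
I = V / R_total = 31.2 / 56.40 = 0.5532 A
Voltage across the parallel pair: V_p = I × R_p = 0.5532 × 8.000 = 4.425 V
Use P = V²/R for R1 with V = V_p.
P_R1 = (4.425)² / 9.62 = 2.036 W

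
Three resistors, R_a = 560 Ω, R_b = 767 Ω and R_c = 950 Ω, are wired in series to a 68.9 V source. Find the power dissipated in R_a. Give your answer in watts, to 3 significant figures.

Series elements share the same current, so find I first, then use P = I²R.
R_total = 560 + 767 + 950 = 2277 Ω
I = V / R_total = 68.9 / 2277 = 0.03026 A
P_R_a = I² × R_a = (0.03026)² × 560 = 0.5127 W

0.513 W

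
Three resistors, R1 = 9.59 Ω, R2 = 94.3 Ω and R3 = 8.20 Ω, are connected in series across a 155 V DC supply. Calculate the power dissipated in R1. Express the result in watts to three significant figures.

The current is common to all series resistors; compute it, then apply P = I²R for the target.
R_total = 9.59 + 94.3 + 8.20 = 112.1 Ω
I = V / R_total = 155 / 112.1 = 1.383 A
P_R1 = I² × R1 = (1.383)² × 9.59 = 18.34 W

18.3 W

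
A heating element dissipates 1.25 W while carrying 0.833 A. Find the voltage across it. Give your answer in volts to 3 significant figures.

From P = V I = I²R = V²/R, with the two given quantities we get V = P / I.
V = 1.25 / 0.8330 = 1.501 V

1.50 V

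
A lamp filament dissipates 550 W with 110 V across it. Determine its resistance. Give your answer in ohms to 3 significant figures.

22.0 Ω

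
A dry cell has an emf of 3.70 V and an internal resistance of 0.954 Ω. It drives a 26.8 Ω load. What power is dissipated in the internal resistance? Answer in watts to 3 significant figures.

r is in series with the load, so it carries the full circuit current — the loss in it is I²r.
I = ε / (r + R) = 3.70 / (0.954 + 26.8) = 0.1333 A
P_int = I² r = (0.1333)² × 0.954 = 0.01696 W

0.0170 W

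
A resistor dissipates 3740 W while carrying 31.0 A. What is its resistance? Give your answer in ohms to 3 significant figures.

Inverting the appropriate power form: R = P / I².
R = 3740 / (31.00)² = 3.892 Ω

3.89 Ω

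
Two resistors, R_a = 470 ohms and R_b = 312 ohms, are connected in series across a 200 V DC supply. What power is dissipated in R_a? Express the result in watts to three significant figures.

30.7 W

The current is common to all series resistors; compute it, then apply P = I²R for the target.
R_total = 470 + 312 = 782.0 Ω
I = V / R_total = 200 / 782.0 = 0.2558 A
P_R_a = I² × R_a = (0.2558)² × 470 = 30.74 W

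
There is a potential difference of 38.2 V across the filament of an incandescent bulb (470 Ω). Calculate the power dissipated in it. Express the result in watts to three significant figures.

We know the drop across the element and its resistance — P = V²/R, one step.
P = (38.2 V)² / 470 Ω = 3.105 W

3.10 W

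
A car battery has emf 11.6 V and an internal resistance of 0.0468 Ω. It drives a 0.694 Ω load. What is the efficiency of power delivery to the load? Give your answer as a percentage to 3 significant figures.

η = P_load/(P_load+P_int) = I²R/(I²R+I²r) = R/(R+r) — the I² cancels for series elements.
η = R / (R + r) = 0.694 / (0.694 + 0.0468) = 0.9368

93.7 %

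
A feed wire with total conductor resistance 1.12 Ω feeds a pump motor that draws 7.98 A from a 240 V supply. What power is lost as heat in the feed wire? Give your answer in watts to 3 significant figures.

The feed wire and load are in series, so the same current flows in both; the loss is I²R_line.
The feed wire carries the full 7.98 A.
P_line = I² R_line = (7.980)² × 1.12 = 71.32 W

71.3 W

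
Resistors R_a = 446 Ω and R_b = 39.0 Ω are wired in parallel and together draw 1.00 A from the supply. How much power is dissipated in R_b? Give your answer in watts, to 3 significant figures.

33.0 W

Only the total current is stated, so first find the parallel equivalent to get the voltage across the combination.
1/R_eq = 1/446 + 1/39.0 ⇒ R_eq = 35.86 Ω
V = I_total × R_eq = 1.000 × 35.86 = 35.86 V
P_R_b = V² / R_b = (35.86)² / 39.0 = 32.98 W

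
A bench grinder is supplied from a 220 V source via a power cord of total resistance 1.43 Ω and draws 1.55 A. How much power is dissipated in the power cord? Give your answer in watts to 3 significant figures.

3.44 W

Only the current and the line resistance are needed for the I²R loss.
The power cord carries the full 1.55 A.
P_line = I² R_line = (1.550)² × 1.43 = 3.436 W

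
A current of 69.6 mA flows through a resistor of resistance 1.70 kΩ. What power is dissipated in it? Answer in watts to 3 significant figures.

8.24 W

With I and R stated, P = I²R applies in one step.
P = (0.06960 A)² × 1700 Ω = 8.235 W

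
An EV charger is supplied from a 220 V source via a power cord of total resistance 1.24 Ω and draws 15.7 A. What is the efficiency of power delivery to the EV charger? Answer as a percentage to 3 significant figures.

91.2 %

The power cord carries the full 15.7 A.
P_line = I² R_line = (15.70)² × 1.24 = 305.6 W
P_source = V I = 220 × 15.70 = 3454 W; P_load = 3148 W
η = P_load / P_source = 3148 / 3454 = 0.9115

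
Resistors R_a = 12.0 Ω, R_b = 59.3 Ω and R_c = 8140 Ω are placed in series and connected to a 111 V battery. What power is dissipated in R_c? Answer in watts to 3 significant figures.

1.49 W

The current is common to all series resistors; compute it, then apply P = I²R for the target.
R_total = 12.0 + 59.3 + 8140 = 8211 Ω
I = V / R_total = 111 / 8211 = 0.01352 A
P_R_c = I² × R_c = (0.01352)² × 8140 = 1.487 W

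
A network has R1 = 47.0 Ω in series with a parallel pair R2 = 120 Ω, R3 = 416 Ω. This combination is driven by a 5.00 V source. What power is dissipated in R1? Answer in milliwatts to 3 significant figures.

59.8 mW

Replace R2 and R3 with their parallel equivalent so the circuit becomes R1 in series with R_p.
R_p = (120×416)/(120+416) = 93.13 Ω
R_total = 47.0 + 93.13 = 140.1 Ω
I = V / R_total = 5.00 / 140.1 = 0.03568 A
All the current flows through R1; use P = I²R.
P_R1 = (0.03568)² × 47.0 = 0.05983 W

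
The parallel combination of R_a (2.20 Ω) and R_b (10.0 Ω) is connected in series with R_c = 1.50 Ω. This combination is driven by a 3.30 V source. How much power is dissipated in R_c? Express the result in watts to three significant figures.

Combine R_a and R_b into their parallel equivalent first, reducing the network to two series resistors.
R_p = (2.20×10.0)/(2.20+10.0) = 1.803 Ω
R_total = R_p + 1.50 = 1.803 + 1.50 = 3.303 Ω
I = V / R_total = 3.30 / 3.303 = 0.9990 A
R_c carries the full series current, so P = I²R.
P_R_c = (0.9990)² × 1.50 = 1.497 W

1.50 W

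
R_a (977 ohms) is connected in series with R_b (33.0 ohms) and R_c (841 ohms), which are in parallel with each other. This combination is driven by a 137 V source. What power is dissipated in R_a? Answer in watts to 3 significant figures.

Collapse R_b‖R_c to a single equivalent, reducing the network to two series elements.
R_p = (33.0×841)/(33.0+841) = 31.75 Ω
R_total = 977 + 31.75 = 1009 Ω
I = V / R_total = 137 / 1009 = 0.1358 A
R_a is in the main series path, so its power is I²R_a.
P_R_a = (0.1358)² × 977 = 18.02 W

18.0 W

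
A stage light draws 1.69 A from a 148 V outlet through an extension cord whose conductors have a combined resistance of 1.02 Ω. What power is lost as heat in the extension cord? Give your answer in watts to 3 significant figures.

2.91 W

The extension cord and load are in series, so the same current flows in both; the loss is I²R_line.
The extension cord carries the full 1.69 A.
P_line = I² R_line = (1.690)² × 1.02 = 2.913 W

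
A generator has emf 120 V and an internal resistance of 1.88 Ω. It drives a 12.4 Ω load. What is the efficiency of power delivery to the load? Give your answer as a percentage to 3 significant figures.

86.8 %

η = P_load/(P_load+P_int) = I²R/(I²R+I²r) = R/(R+r) — the I² cancels for series elements.
η = R / (R + r) = 12.4 / (12.4 + 1.88) = 0.8683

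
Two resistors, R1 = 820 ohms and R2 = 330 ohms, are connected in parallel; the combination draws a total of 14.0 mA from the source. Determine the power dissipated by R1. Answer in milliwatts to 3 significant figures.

The branches share the same voltage, but only the total current is given — find V from the equivalent resistance first.
1/R_eq = 1/820 + 1/330 ⇒ R_eq = 235.3 Ω
V = I_total × R_eq = 0.01400 × 235.3 = 3.294 V
P_R1 = V² / R1 = (3.294)² / 820 = 0.01323 W

13.2 mW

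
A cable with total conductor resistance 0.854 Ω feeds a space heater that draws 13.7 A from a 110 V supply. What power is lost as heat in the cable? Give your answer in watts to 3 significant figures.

Line loss is just I²R for the cable — we know both I and R_line directly.
The cable carries the full 13.7 A.
P_line = I² R_line = (13.70)² × 0.854 = 160.3 W

160 W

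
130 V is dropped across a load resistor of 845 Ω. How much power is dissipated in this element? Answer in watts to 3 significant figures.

With V across and R both known, P = V²/R gives the dissipation directly.
P = (130 V)² / 845 Ω = 20.00 W

20.0 W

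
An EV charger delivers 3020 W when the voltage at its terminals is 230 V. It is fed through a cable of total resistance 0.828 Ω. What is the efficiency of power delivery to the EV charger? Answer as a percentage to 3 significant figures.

I = P / V = 3020 / 230 = 13.13 A through the cable.
P_line = I² R_line = (13.13)² × 0.828 = 142.8 W
P_source = P_load + P_line = 3020 + 142.8 = 3163 W
η = P_load / P_source = 3020 / 3163 = 0.9549

95.5 %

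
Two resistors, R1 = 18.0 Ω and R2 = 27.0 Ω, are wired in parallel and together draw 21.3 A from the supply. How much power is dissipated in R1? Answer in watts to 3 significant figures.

We need the common branch voltage; get it from I_total × R_eq, then P = V²/R for the branch.
1/R_eq = 1/18.0 + 1/27.0 ⇒ R_eq = 10.80 Ω
V = I_total × R_eq = 21.30 × 10.80 = 230.0 V
P_R1 = V² / R1 = (230.0)² / 18.0 = 2940 W

2940 W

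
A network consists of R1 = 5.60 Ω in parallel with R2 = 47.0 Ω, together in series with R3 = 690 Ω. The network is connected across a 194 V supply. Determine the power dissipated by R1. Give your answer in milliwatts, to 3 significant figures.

First find R_p for the parallel pair, then treat R_p + R3 as a series loop.
R_p = (5.60×47.0)/(5.60+47.0) = 5.004 Ω
R_total = R_p + 690 = 5.004 + 690 = 695.0 Ω
I = V / R_total = 194 / 695.0 = 0.2791 A
Voltage across the parallel pair: V_p = I × R_p = 0.2791 × 5.004 = 1.397 V
R1 has V_p across it, so P = V_p²/R1.
P_R1 = (1.397)² / 5.60 = 0.3484 W

348 mW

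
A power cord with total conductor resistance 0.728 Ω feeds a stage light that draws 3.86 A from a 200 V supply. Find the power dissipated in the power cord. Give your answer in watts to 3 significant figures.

Only the current and the line resistance are needed for the I²R loss.
The power cord carries the full 3.86 A.
P_line = I² R_line = (3.860)² × 0.728 = 10.85 W

10.8 W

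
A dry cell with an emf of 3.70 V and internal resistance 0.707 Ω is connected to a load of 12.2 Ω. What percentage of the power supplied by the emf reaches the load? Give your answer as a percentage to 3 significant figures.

94.5 %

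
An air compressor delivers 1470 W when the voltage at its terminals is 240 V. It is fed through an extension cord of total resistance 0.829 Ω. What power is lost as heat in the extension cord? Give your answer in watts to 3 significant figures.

31.1 W

The extension cord and load are in series, so the same current flows in both; the loss is I²R_line.
I = P / V = 1470 / 240 = 6.125 A through the extension cord.
P_line = I² R_line = (6.125)² × 0.829 = 31.10 W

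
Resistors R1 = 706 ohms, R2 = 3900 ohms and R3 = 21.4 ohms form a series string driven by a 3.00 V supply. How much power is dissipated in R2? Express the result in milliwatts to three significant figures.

1.64 mW

Series elements share the same current, so find I first, then use P = I²R.
R_total = 706 + 3900 + 21.4 = 4627 Ω
I = V / R_total = 3.00 / 4627 = 0.0006483 A
P_R2 = I² × R2 = (0.0006483)² × 3900 = 0.001639 W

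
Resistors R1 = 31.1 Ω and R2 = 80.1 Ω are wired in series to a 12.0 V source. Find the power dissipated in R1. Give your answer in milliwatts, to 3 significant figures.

The current is common to all series resistors; compute it, then apply P = I²R for the target.
R_total = 31.1 + 80.1 = 111.2 Ω
I = V / R_total = 12.0 / 111.2 = 0.1079 A
P_R1 = I² × R1 = (0.1079)² × 31.1 = 0.3622 W

362 mW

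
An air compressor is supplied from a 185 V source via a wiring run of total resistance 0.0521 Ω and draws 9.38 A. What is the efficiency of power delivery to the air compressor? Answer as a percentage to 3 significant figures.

99.7 %

The wiring run carries the full 9.38 A.
P_line = I² R_line = (9.380)² × 0.0521 = 4.584 W
P_source = V I = 185 × 9.380 = 1735 W; P_load = 1731 W
η = P_load / P_source = 1731 / 1735 = 0.9974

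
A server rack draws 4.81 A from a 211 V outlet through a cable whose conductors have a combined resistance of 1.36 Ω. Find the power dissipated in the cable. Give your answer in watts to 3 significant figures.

Only the current and the line resistance are needed for the I²R loss.
The cable carries the full 4.81 A.
P_line = I² R_line = (4.810)² × 1.36 = 31.47 W

31.5 W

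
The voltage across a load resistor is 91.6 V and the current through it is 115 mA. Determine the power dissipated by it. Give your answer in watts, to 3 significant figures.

10.5 W

Since both terminal voltage and current are stated, P = V I gives the power in one step.
P = 91.6 V × 0.1150 A = 10.53 W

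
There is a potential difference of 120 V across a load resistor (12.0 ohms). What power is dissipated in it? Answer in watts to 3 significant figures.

Voltage and resistance are given, so P = V²/R is the one-step route.
P = (120 V)² / 12.0 Ω = 1200 W

1200 W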